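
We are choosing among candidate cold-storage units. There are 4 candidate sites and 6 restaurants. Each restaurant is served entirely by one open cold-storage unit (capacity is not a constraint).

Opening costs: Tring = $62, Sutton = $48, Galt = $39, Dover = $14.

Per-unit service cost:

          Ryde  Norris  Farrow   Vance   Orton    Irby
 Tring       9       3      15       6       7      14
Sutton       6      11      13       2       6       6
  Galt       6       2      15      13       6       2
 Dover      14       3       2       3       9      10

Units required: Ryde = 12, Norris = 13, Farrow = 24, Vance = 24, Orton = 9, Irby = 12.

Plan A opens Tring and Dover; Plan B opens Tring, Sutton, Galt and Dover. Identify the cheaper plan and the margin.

Plan A: {Tring, Dover}: Ryde→Tring 9·12=108, Norris→Tring 3·13=39, Farrow→Dover 2·24=48, Vance→Dover 3·24=72, Orton→Tring 7·9=63, Irby→Dover 10·12=120. Service 450; fixed 76; total 526.
Plan B: {Tring, Sutton, Galt, Dover}: Ryde→Sutton 6·12=72, Norris→Galt 2·13=26, Farrow→Dover 2·24=48, Vance→Sutton 2·24=48, Orton→Sutton 6·9=54, Irby→Galt 2·12=24. Service 272; fixed 163; total 435.
Difference: |526 − 435| = 91.

Plan B is cheaper by 91.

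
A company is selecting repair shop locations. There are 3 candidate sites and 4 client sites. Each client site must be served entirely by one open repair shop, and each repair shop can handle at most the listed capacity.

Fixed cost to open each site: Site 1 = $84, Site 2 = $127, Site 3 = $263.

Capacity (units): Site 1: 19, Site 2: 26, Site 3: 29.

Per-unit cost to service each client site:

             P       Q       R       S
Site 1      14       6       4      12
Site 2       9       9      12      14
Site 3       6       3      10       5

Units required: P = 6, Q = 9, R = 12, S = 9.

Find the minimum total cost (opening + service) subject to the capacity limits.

Minimum total cost: 503

Open {Site 1, Site 3}: P→Site 3 6·6=36, Q→Site 3 3·9=27, R→Site 1 4·12=48, S→Site 3 5·9=45.
Loads: Site 1 carries 12/19, Site 3 carries 24/29. Service 156; fixed 347; total 503.
Next best feasible plan costs 520.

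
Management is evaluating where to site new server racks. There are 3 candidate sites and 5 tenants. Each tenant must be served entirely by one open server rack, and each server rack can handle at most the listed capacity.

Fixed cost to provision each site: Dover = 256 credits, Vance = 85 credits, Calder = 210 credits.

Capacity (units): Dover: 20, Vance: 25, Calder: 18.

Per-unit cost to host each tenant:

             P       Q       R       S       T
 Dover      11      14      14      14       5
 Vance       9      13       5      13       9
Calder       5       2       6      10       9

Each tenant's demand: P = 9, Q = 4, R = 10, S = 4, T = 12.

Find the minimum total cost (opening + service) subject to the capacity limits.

Open {Vance, Calder}: P→Calder 5·9=45, Q→Calder 2·4=8, R→Vance 5·10=50, S→Calder 10·4=40, T→Vance 9·12=108.
Loads: Vance carries 22/25, Calder carries 17/18. Service 251; fixed 295; total 546.
Next best feasible plan costs 592.

Minimum total cost: 546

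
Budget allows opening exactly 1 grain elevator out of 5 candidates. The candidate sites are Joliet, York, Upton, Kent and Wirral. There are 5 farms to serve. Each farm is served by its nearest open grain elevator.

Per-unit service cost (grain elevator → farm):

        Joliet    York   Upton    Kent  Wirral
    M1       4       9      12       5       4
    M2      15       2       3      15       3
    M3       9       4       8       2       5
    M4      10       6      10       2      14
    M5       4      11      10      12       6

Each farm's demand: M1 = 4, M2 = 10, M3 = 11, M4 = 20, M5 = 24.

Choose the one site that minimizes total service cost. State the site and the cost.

With exactly 1 open, each farm uses its cheapest among the chosen.
{York}: M1→York 9·4=36, M2→York 2·10=20, M3→York 4·11=44, M4→York 6·20=120, M5→York 11·24=264. Service cost 484.
{Kent}: service cost 520
{Wirral}: service cost 525
Among all 5 size-1 choices, {York} is lowest.

Choose York only; total service cost 484.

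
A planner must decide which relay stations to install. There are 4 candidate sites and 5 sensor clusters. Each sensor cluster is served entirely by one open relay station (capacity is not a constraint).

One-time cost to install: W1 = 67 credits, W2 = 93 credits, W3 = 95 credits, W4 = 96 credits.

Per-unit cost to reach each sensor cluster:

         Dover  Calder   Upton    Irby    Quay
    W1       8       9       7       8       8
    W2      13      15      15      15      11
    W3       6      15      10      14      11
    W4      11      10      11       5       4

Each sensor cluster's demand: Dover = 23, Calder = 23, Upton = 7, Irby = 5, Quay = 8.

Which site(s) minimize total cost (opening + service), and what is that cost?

Open W1 only; minimum total cost 611.

For any fixed open set, each sensor cluster goes to its cheapest open site; total = fixed + service.
{W1}: Dover→W1 8·23=184, Calder→W1 9·23=207, Upton→W1 7·7=49, Irby→W1 8·5=40, Quay→W1 8·8=64. Service 544; fixed 67; total 611.
{W1, W3}: Dover→W3 6·23=138, Calder→W1 9·23=207, Upton→W1 7·7=49, Irby→W1 8·5=40, Quay→W1 8·8=64. Service 498; fixed 162; total 660.
{W1, W4}: service 497 + fixed 163 = 660
{W1, W2, W3, W4}: service 451 + fixed 351 = 802
No other subset beats 611.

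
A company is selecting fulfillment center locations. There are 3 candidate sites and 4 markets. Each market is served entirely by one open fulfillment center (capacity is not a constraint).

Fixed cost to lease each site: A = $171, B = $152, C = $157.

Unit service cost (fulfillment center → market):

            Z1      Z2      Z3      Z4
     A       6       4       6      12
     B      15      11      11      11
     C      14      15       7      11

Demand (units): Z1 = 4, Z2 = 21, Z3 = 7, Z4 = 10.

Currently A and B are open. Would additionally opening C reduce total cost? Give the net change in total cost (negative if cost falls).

No — net change +157 (cost rises by 157).

Current service cost with {A, B}: 260.
Adding C: each market re-picks its cheapest; new service cost 260, saving 0.
Extra fixed cost: 157. Net change = 157 − 0 = 157.
(Totals: 583 → 740.)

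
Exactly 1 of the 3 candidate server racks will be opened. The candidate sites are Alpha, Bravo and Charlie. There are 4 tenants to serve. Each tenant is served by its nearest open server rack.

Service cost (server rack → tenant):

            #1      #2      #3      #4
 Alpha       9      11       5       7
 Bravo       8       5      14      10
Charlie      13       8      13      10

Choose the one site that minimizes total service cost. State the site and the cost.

Choose Alpha only; total service cost 32.

With exactly 1 open, each tenant uses its cheapest among the chosen.
{Alpha}: #1→Alpha 9, #2→Alpha 11, #3→Alpha 5, #4→Alpha 7. Service cost 32.
{Bravo}: service cost 37
{Charlie}: service cost 44
Among all 3 size-1 choices, {Alpha} is lowest.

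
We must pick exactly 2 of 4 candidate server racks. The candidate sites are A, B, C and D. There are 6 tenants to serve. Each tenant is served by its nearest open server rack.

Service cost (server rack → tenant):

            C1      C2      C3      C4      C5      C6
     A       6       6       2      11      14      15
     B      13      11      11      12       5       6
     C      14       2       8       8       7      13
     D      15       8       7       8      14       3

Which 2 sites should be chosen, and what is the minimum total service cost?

Choose A and B; total service cost 36.

With exactly 2 open, each tenant uses its cheapest among the chosen.
{A, B}: C1→A 6, C2→A 6, C3→A 2, C4→A 11, C5→B 5, C6→B 6. Service cost 36.
{A, C}: service cost 38
{A, D}: service cost 39
Among all 6 size-2 choices, {A, B} is lowest.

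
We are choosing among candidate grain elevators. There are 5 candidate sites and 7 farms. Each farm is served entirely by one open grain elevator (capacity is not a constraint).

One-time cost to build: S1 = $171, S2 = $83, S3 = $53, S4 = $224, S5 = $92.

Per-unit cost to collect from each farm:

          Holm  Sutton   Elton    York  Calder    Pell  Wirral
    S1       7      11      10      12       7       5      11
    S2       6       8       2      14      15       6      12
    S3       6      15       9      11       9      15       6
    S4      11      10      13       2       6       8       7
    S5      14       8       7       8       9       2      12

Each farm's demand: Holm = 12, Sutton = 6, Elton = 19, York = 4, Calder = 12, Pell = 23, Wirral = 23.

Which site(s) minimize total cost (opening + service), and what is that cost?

For any fixed open set, each farm goes to its cheapest open site; total = fixed + service.
{S2, S3, S5}: Holm→S2 6·12=72, Sutton→S2 8·6=48, Elton→S2 2·19=38, York→S5 8·4=32, Calder→S3 9·12=108, Pell→S5 2·23=46, Wirral→S3 6·23=138. Service 482; fixed 228; total 710.
{S2, S3}: Holm→S2 6·12=72, Sutton→S2 8·6=48, Elton→S2 2·19=38, York→S3 11·4=44, Calder→S3 9·12=108, Pell→S2 6·23=138, Wirral→S3 6·23=138. Service 586; fixed 136; total 722.
{S3, S5}: Holm→S3 6·12=72, Sutton→S5 8·6=48, Elton→S5 7·19=133, York→S5 8·4=32, Calder→S3 9·12=108, Pell→S5 2·23=46, Wirral→S3 6·23=138. Service 577; fixed 145; total 722.
{S1, S2, S3, S4, S5}: service 422 + fixed 623 = 1045
No other subset beats 710.

Open S2, S3 and S5; minimum total cost 710.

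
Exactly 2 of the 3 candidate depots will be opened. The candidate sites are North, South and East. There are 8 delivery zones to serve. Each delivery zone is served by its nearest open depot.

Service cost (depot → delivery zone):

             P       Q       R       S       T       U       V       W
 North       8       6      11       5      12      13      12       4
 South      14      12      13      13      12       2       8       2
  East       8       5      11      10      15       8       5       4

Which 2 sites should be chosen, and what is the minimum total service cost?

With exactly 2 open, each delivery zone uses its cheapest among the chosen.
{North, South}: P→North 8, Q→North 6, R→North 11, S→North 5, T→North 12, U→South 2, V→South 8, W→South 2. Service cost 54.
{South, East}: service cost 55
{North, East}: service cost 58
Among all 3 size-2 choices, {North, South} is lowest.

Choose North and South; total service cost 54.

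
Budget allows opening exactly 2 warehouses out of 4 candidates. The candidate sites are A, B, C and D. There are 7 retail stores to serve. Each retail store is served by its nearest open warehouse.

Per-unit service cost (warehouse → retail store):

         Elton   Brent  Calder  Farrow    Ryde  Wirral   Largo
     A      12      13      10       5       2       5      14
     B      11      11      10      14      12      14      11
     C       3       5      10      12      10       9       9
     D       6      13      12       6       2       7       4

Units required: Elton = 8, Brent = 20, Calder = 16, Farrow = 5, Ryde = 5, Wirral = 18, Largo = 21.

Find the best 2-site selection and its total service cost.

Choose C and D; total service cost 534.

With exactly 2 open, each retail store uses its cheapest among the chosen.
{C, D}: Elton→C 3·8=24, Brent→C 5·20=100, Calder→C 10·16=160, Farrow→D 6·5=30, Ryde→D 2·5=10, Wirral→D 7·18=126, Largo→D 4·21=84. Service cost 534.
{A, C}: service cost 598
{A, D}: service cost 677
Among all 6 size-2 choices, {C, D} is lowest.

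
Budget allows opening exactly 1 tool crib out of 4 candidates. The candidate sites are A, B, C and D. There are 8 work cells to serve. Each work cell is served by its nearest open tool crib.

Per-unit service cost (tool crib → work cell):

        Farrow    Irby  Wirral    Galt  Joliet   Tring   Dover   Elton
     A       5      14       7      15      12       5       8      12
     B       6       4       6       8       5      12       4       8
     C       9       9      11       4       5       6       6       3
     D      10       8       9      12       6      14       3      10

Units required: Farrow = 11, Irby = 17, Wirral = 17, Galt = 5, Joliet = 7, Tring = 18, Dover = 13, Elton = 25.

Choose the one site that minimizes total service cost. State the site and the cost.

With exactly 1 open, each work cell uses its cheapest among the chosen.
{C}: Farrow→C 9·11=99, Irby→C 9·17=153, Wirral→C 11·17=187, Galt→C 4·5=20, Joliet→C 5·7=35, Tring→C 6·18=108, Dover→C 6·13=78, Elton→C 3·25=75. Service cost 755.
{B}: service cost 779
{D}: service cost 1042
Among all 4 size-1 choices, {C} is lowest.

Choose C only; total service cost 755.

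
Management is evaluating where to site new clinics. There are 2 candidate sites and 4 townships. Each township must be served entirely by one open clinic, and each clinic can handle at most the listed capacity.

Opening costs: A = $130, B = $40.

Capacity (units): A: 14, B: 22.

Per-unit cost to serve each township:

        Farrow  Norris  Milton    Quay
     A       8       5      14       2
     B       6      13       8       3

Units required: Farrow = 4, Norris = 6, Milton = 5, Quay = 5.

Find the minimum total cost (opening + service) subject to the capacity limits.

Open {B}: Farrow→B 6·4=24, Norris→B 13·6=78, Milton→B 8·5=40, Quay→B 3·5=15.
Loads: B carries 20/22. Service 157; fixed 40; total 197.
Next best feasible plan costs 274.

Minimum total cost: 197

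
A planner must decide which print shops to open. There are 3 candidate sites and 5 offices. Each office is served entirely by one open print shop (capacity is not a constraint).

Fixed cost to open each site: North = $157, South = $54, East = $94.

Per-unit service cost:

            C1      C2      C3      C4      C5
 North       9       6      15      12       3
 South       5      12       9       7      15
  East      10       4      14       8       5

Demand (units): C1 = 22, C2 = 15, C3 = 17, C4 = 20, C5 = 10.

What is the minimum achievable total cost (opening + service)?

For any fixed open set, each office goes to its cheapest open site; total = fixed + service.
{South, East}: C1→South 5·22=110, C2→East 4·15=60, C3→South 9·17=153, C4→South 7·20=140, C5→East 5·10=50. Service 513; fixed 148; total 661.
{North, South}: service 523 + fixed 211 = 734
{South}: C1→South 5·22=110, C2→South 12·15=180, C3→South 9·17=153, C4→South 7·20=140, C5→South 15·10=150. Service 733; fixed 54; total 787.
{North, South, East}: C1→South 5·22=110, C2→East 4·15=60, C3→South 9·17=153, C4→South 7·20=140, C5→North 3·10=30. Service 493; fixed 305; total 798.
No other subset beats 661.

Minimum total cost: 661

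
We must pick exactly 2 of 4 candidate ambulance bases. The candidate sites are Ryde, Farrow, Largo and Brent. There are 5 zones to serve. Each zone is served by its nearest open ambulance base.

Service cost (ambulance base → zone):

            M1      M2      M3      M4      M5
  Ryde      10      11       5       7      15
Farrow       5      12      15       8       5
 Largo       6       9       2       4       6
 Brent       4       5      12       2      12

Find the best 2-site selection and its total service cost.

Choose Largo and Brent; total service cost 19.

With exactly 2 open, each zone uses its cheapest among the chosen.
{Largo, Brent}: M1→Brent 4, M2→Brent 5, M3→Largo 2, M4→Brent 2, M5→Largo 6. Service cost 19.
{Farrow, Largo}: service cost 25
{Ryde, Largo}: service cost 27
Among all 6 size-2 choices, {Largo, Brent} is lowest.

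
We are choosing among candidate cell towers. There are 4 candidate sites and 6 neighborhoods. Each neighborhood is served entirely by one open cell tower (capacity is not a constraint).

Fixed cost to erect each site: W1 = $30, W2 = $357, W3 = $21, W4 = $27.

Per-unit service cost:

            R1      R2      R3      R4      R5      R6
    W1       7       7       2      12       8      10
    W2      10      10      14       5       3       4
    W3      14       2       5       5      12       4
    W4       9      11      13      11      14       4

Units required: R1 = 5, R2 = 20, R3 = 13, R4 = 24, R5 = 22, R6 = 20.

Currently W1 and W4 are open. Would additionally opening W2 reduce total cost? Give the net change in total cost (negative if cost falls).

No — net change +103 (cost rises by 103).

Current service cost with {W1, W4}: 721.
Adding W2: each neighborhood re-picks its cheapest; new service cost 467, saving 254.
Extra fixed cost: 357. Net change = 357 − 254 = 103.
(Totals: 778 → 881.)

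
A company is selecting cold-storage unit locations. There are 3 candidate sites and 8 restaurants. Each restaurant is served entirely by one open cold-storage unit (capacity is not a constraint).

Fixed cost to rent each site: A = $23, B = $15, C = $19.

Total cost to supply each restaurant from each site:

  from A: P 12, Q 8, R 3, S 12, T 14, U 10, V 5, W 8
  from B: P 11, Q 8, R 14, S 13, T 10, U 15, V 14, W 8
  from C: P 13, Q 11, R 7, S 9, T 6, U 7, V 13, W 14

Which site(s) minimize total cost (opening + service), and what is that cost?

For any fixed open set, each restaurant goes to its cheapest open site; total = fixed + service.
{A}: P→A 12, Q→A 8, R→A 3, S→A 12, T→A 14, U→A 10, V→A 5, W→A 8. Service 72; fixed 23; total 95.
{C}: service 80 + fixed 19 = 99
{A, C}: service 58 + fixed 42 = 100
{A, B, C}: service 57 + fixed 57 = 114
No other subset beats 95.

Open A only; minimum total cost 95.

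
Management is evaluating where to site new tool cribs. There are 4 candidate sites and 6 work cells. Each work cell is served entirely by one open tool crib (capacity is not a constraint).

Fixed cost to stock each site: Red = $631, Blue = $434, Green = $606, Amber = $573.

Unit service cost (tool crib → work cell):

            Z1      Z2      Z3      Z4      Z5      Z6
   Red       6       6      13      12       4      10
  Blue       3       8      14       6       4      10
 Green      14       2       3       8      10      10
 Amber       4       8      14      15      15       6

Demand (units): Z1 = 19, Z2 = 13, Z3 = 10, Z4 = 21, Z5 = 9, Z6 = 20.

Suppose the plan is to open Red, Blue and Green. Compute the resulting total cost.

Total cost: 2146

Each work cell is assigned to its cheapest site among the open ones.
{Red, Blue, Green}: Z1→Blue 3·19=57, Z2→Green 2·13=26, Z3→Green 3·10=30, Z4→Blue 6·21=126, Z5→Red 4·9=36, Z6→Red 10·20=200. Service 475; fixed 1671; total 2146.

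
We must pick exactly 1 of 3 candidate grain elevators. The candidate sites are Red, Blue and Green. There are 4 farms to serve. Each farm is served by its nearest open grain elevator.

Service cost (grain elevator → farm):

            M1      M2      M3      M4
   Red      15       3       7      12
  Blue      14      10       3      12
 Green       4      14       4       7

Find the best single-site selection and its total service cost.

With exactly 1 open, each farm uses its cheapest among the chosen.
{Green}: M1→Green 4, M2→Green 14, M3→Green 4, M4→Green 7. Service cost 29.
{Red}: service cost 37
{Blue}: service cost 39
Among all 3 size-1 choices, {Green} is lowest.

Choose Green only; total service cost 29.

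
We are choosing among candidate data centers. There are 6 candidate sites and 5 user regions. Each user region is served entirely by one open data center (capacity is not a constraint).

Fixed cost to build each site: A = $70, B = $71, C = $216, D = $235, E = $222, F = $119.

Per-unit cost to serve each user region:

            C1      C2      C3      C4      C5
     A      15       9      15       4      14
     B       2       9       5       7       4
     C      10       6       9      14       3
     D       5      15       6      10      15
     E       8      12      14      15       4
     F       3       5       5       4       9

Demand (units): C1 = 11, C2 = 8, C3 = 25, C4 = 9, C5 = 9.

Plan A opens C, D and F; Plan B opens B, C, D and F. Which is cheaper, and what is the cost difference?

Plan A is cheaper by 60.

Plan A: {C, D, F}: C1→F 3·11=33, C2→F 5·8=40, C3→F 5·25=125, C4→F 4·9=36, C5→C 3·9=27. Service 261; fixed 570; total 831.
Plan B: {B, C, D, F}: C1→B 2·11=22, C2→F 5·8=40, C3→B 5·25=125, C4→F 4·9=36, C5→C 3·9=27. Service 250; fixed 641; total 891.
Difference: |831 − 891| = 60.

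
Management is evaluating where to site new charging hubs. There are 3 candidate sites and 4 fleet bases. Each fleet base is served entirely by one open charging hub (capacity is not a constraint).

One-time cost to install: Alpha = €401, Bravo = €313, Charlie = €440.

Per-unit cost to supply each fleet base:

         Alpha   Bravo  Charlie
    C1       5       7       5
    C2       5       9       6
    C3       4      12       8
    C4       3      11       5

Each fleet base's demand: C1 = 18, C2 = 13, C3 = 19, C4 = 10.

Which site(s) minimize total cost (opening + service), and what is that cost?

For any fixed open set, each fleet base goes to its cheapest open site; total = fixed + service.
{Alpha}: C1→Alpha 5·18=90, C2→Alpha 5·13=65, C3→Alpha 4·19=76, C4→Alpha 3·10=30. Service 261; fixed 401; total 662.
{Charlie}: service 370 + fixed 440 = 810
{Bravo}: service 581 + fixed 313 = 894
{Alpha, Bravo, Charlie}: service 261 + fixed 1154 = 1415
No other subset beats 662.

Open Alpha only; minimum total cost 662.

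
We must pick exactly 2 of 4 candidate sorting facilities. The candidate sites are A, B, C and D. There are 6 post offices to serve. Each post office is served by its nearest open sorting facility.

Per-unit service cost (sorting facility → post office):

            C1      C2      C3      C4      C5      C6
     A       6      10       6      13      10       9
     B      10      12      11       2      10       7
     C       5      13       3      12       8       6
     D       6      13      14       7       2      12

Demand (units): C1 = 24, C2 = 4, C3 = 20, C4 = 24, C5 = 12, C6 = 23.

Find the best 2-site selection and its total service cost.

Choose B and C; total service cost 510.

With exactly 2 open, each post office uses its cheapest among the chosen.
{B, C}: C1→C 5·24=120, C2→B 12·4=48, C3→C 3·20=60, C4→B 2·24=48, C5→C 8·12=96, C6→C 6·23=138. Service cost 510.
{C, D}: service cost 562
{A, B}: service cost 633
Among all 6 size-2 choices, {B, C} is lowest.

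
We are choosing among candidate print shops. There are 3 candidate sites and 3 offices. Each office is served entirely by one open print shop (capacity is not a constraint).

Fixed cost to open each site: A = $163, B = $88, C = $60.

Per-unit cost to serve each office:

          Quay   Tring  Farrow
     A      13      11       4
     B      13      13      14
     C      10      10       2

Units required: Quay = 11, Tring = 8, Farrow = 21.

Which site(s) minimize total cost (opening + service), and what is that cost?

Open C only; minimum total cost 292.

For any fixed open set, each office goes to its cheapest open site; total = fixed + service.
{C}: Quay→C 10·11=110, Tring→C 10·8=80, Farrow→C 2·21=42. Service 232; fixed 60; total 292.
{B, C}: Quay→C 10·11=110, Tring→C 10·8=80, Farrow→C 2·21=42. Service 232; fixed 148; total 380.
{A, C}: Quay→C 10·11=110, Tring→C 10·8=80, Farrow→C 2·21=42. Service 232; fixed 223; total 455.
{A, B, C}: Quay→C 10·11=110, Tring→C 10·8=80, Farrow→C 2·21=42. Service 232; fixed 311; total 543.
No other subset beats 292.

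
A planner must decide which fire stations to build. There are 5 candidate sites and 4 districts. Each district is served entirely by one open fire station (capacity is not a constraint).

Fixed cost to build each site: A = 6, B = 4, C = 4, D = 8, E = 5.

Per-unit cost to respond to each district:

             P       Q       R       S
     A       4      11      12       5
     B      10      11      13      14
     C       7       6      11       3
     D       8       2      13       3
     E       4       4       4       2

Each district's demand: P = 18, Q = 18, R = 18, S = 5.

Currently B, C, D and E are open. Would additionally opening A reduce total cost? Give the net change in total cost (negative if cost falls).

No — net change +6 (cost rises by 6).

Current service cost with {B, C, D, E}: 190.
Adding A: each district re-picks its cheapest; new service cost 190, saving 0.
Extra fixed cost: 6. Net change = 6 − 0 = 6.
(Totals: 211 → 217.)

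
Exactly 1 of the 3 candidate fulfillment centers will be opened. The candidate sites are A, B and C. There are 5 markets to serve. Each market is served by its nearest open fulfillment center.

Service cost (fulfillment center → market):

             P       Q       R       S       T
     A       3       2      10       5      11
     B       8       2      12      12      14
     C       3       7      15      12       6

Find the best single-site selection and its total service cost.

Choose A only; total service cost 31.

With exactly 1 open, each market uses its cheapest among the chosen.
{A}: P→A 3, Q→A 2, R→A 10, S→A 5, T→A 11. Service cost 31.
{C}: service cost 43
{B}: service cost 48
Among all 3 size-1 choices, {A} is lowest.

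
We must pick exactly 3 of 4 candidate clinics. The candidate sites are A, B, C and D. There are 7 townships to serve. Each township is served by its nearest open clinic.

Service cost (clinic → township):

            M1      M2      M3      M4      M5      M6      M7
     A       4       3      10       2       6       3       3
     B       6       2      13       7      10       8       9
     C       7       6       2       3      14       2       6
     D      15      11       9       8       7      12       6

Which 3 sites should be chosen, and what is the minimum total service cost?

With exactly 3 open, each township uses its cheapest among the chosen.
{A, B, C}: M1→A 4, M2→B 2, M3→C 2, M4→A 2, M5→A 6, M6→C 2, M7→A 3. Service cost 21.
{A, C, D}: service cost 22
{B, C, D}: service cost 28
Among all 4 size-3 choices, {A, B, C} is lowest.

Choose A, B and C; total service cost 21.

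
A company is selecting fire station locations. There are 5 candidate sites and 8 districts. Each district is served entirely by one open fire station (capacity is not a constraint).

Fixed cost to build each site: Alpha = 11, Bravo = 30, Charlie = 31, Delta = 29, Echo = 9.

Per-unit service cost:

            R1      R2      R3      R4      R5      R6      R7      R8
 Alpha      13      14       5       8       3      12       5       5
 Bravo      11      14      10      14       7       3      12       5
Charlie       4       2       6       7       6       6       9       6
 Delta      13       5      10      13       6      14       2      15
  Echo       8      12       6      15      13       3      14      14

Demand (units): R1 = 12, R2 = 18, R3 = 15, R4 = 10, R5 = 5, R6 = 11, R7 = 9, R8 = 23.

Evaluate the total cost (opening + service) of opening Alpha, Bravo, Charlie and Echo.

Each district is assigned to its cheapest site among the open ones.
{Alpha, Bravo, Charlie, Echo}: R1→Charlie 4·12=48, R2→Charlie 2·18=36, R3→Alpha 5·15=75, R4→Charlie 7·10=70, R5→Alpha 3·5=15, R6→Bravo 3·11=33, R7→Alpha 5·9=45, R8→Alpha 5·23=115. Service 437; fixed 81; total 518.

Total cost: 518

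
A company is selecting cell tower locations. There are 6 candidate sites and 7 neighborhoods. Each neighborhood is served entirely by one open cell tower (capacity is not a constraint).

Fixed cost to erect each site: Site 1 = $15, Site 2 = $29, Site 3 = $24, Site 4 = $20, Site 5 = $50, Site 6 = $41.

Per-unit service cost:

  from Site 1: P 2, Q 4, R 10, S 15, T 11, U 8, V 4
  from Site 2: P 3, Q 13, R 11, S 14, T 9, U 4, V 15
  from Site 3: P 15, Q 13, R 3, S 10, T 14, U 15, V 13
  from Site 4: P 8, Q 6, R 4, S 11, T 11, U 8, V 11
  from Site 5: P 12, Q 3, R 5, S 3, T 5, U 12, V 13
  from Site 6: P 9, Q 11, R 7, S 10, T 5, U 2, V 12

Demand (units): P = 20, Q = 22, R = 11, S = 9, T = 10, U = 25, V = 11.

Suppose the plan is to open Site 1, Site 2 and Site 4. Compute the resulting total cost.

Total cost: 569

Each neighborhood is assigned to its cheapest site among the open ones.
{Site 1, Site 2, Site 4}: P→Site 1 2·20=40, Q→Site 1 4·22=88, R→Site 4 4·11=44, S→Site 4 11·9=99, T→Site 2 9·10=90, U→Site 2 4·25=100, V→Site 1 4·11=44. Service 505; fixed 64; total 569.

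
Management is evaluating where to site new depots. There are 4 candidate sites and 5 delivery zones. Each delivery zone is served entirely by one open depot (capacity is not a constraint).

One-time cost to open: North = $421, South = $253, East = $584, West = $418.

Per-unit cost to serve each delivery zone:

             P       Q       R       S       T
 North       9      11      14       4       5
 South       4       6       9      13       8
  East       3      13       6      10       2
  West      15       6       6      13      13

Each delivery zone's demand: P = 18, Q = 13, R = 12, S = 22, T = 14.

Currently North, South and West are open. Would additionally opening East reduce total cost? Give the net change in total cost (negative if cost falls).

Current service cost with {North, South, West}: 380.
Adding East: each delivery zone re-picks its cheapest; new service cost 320, saving 60.
Extra fixed cost: 584. Net change = 584 − 60 = 524.
(Totals: 1472 → 1996.)

No — net change +524 (cost rises by 524).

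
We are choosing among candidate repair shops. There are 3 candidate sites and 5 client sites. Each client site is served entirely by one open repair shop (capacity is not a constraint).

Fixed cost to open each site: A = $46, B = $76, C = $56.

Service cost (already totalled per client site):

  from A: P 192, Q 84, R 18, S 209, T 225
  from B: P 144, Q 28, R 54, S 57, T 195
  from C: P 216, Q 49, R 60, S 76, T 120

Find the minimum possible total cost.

For any fixed open set, each client site goes to its cheapest open site; total = fixed + service.
{B, C}: P→B 144, Q→B 28, R→B 54, S→B 57, T→C 120. Service 403; fixed 132; total 535.
{A, B, C}: P→B 144, Q→B 28, R→A 18, S→B 57, T→C 120. Service 367; fixed 178; total 545.
{B}: service 478 + fixed 76 = 554
{A}: service 728 + fixed 46 = 774
No other subset beats 535.

Minimum total cost: 535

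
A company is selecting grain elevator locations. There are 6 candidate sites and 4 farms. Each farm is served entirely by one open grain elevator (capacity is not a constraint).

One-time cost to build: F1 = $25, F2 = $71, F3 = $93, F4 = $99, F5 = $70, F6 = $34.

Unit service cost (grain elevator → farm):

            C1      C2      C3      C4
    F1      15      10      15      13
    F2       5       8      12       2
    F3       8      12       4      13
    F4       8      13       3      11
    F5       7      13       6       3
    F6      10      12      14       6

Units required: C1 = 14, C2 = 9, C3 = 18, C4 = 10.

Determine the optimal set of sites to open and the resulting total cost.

Open F2 and F4; minimum total cost 386.

For any fixed open set, each farm goes to its cheapest open site; total = fixed + service.
{F2, F4}: C1→F2 5·14=70, C2→F2 8·9=72, C3→F4 3·18=54, C4→F2 2·10=20. Service 216; fixed 170; total 386.
{F2, F3}: service 234 + fixed 164 = 398
{F1, F2, F4}: service 216 + fixed 195 = 411
{F1, F2, F3, F4, F5, F6}: C1→F2 5·14=70, C2→F2 8·9=72, C3→F4 3·18=54, C4→F2 2·10=20. Service 216; fixed 392; total 608.
No other subset beats 386.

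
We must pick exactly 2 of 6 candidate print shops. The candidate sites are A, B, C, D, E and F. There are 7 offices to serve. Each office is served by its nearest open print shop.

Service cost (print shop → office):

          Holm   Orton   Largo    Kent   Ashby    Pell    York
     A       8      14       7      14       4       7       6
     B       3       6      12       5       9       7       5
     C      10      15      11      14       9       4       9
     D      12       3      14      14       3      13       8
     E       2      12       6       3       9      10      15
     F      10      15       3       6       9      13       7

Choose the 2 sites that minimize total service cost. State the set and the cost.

Choose D and E; total service cost 35.

With exactly 2 open, each office uses its cheapest among the chosen.
{D, E}: Holm→E 2, Orton→D 3, Largo→E 6, Kent→E 3, Ashby→D 3, Pell→E 10, York→D 8. Service cost 35.
{A, B}: service cost 37
{B, D}: service cost 38
Among all 15 size-2 choices, {D, E} is lowest.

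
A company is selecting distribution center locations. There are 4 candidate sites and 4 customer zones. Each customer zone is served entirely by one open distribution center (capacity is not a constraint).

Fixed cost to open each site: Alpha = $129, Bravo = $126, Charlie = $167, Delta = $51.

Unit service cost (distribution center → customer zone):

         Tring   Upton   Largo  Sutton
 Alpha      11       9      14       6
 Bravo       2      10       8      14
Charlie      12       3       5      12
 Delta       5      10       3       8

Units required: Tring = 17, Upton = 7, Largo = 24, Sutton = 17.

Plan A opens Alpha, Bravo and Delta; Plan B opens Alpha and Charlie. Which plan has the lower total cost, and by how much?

Plan A is cheaper by 149.

Plan A: {Alpha, Bravo, Delta}: Tring→Bravo 2·17=34, Upton→Alpha 9·7=63, Largo→Delta 3·24=72, Sutton→Alpha 6·17=102. Service 271; fixed 306; total 577.
Plan B: {Alpha, Charlie}: Tring→Alpha 11·17=187, Upton→Charlie 3·7=21, Largo→Charlie 5·24=120, Sutton→Alpha 6·17=102. Service 430; fixed 296; total 726.
Difference: |577 − 726| = 149.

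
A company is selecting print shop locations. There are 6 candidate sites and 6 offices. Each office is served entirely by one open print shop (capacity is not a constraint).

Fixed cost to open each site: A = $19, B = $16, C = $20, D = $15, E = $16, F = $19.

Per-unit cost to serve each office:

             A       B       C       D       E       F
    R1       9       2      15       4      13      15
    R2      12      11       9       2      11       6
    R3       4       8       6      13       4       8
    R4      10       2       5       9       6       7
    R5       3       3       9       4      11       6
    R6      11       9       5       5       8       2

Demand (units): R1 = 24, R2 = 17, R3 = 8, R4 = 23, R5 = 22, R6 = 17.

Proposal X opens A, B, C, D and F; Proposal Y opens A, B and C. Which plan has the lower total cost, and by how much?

Proposal X: {A, B, C, D, F}: R1→B 2·24=48, R2→D 2·17=34, R3→A 4·8=32, R4→B 2·23=46, R5→A 3·22=66, R6→F 2·17=34. Service 260; fixed 89; total 349.
Proposal Y: {A, B, C}: R1→B 2·24=48, R2→C 9·17=153, R3→A 4·8=32, R4→B 2·23=46, R5→A 3·22=66, R6→C 5·17=85. Service 430; fixed 55; total 485.
Difference: |349 − 485| = 136.

Proposal X is cheaper by 136.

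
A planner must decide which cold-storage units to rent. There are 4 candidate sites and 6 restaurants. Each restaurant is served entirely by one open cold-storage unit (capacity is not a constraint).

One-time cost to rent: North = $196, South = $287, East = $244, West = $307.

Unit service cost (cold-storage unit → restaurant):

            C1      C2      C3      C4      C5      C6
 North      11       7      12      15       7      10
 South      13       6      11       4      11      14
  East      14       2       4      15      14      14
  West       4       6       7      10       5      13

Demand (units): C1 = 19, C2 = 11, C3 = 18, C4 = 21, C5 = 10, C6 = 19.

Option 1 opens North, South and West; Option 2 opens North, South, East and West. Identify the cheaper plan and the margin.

Option 1: {North, South, West}: C1→West 4·19=76, C2→South 6·11=66, C3→West 7·18=126, C4→South 4·21=84, C5→West 5·10=50, C6→North 10·19=190. Service 592; fixed 790; total 1382.
Option 2: {North, South, East, West}: C1→West 4·19=76, C2→East 2·11=22, C3→East 4·18=72, C4→South 4·21=84, C5→West 5·10=50, C6→North 10·19=190. Service 494; fixed 1034; total 1528.
Difference: |1382 − 1528| = 146.

Option 1 is cheaper by 146.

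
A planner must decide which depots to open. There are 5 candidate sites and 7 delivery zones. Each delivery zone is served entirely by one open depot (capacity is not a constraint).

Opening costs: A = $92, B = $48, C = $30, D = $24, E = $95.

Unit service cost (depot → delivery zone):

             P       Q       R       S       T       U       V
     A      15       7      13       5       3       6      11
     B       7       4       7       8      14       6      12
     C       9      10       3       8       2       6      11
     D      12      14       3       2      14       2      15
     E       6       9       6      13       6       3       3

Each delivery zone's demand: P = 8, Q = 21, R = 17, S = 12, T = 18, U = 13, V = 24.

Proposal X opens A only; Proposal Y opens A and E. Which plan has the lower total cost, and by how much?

Proposal Y is cheaper by 327.

Proposal X: {A}: P→A 15·8=120, Q→A 7·21=147, R→A 13·17=221, S→A 5·12=60, T→A 3·18=54, U→A 6·13=78, V→A 11·24=264. Service 944; fixed 92; total 1036.
Proposal Y: {A, E}: P→E 6·8=48, Q→A 7·21=147, R→E 6·17=102, S→A 5·12=60, T→A 3·18=54, U→E 3·13=39, V→E 3·24=72. Service 522; fixed 187; total 709.
Difference: |1036 − 709| = 327.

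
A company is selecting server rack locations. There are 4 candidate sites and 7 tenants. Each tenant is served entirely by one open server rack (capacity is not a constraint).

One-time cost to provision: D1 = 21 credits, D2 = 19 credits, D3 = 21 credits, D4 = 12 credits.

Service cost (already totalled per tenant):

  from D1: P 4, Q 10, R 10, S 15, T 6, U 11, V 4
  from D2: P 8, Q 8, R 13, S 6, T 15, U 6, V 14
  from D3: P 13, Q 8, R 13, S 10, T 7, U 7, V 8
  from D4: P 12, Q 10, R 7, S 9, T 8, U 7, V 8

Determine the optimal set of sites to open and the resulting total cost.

Open D4 only; minimum total cost 73.

For any fixed open set, each tenant goes to its cheapest open site; total = fixed + service.
{D4}: P→D4 12, Q→D4 10, R→D4 7, S→D4 9, T→D4 8, U→D4 7, V→D4 8. Service 61; fixed 12; total 73.
{D1, D4}: P→D1 4, Q→D1 10, R→D4 7, S→D4 9, T→D1 6, U→D4 7, V→D1 4. Service 47; fixed 33; total 80.
{D1}: service 60 + fixed 21 = 81
{D1, D2, D3, D4}: service 41 + fixed 73 = 114
No other subset beats 73.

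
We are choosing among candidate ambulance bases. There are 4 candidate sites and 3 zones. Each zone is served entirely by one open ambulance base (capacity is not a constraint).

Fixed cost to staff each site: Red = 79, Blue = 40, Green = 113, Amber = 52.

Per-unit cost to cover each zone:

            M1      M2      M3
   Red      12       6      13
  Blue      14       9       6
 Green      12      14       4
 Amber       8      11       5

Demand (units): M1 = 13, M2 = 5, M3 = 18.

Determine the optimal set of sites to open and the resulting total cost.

Open Amber only; minimum total cost 301.

For any fixed open set, each zone goes to its cheapest open site; total = fixed + service.
{Amber}: M1→Amber 8·13=104, M2→Amber 11·5=55, M3→Amber 5·18=90. Service 249; fixed 52; total 301.
{Blue, Amber}: M1→Amber 8·13=104, M2→Blue 9·5=45, M3→Amber 5·18=90. Service 239; fixed 92; total 331.
{Red, Amber}: service 224 + fixed 131 = 355
{Red, Blue, Green, Amber}: service 206 + fixed 284 = 490
No other subset beats 301.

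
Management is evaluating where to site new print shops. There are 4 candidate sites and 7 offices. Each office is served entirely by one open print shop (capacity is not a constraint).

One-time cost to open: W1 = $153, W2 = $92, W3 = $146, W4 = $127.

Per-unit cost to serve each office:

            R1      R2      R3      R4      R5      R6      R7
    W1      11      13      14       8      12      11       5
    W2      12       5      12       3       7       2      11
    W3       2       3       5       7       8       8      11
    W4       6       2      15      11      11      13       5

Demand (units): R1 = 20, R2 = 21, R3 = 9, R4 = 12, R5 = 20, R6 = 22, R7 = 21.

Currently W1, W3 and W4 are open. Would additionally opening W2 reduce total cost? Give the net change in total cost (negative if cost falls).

Yes — net change −108 (cost falls by 108).

Current service cost with {W1, W3, W4}: 652.
Adding W2: each office re-picks its cheapest; new service cost 452, saving 200.
Extra fixed cost: 92. Net change = 92 − 200 = -108.
(Totals: 1078 → 970.)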